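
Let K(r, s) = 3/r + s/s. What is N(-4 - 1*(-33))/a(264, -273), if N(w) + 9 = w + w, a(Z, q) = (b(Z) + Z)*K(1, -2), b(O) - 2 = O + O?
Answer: 49/3176 ≈ 0.015428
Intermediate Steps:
K(r, s) = 1 + 3/r (K(r, s) = 3/r + 1 = 1 + 3/r)
b(O) = 2 + 2*O (b(O) = 2 + (O + O) = 2 + 2*O)
a(Z, q) = 8 + 12*Z (a(Z, q) = ((2 + 2*Z) + Z)*((3 + 1)/1) = (2 + 3*Z)*(1*4) = (2 + 3*Z)*4 = 8 + 12*Z)
N(w) = -9 + 2*w (N(w) = -9 + (w + w) = -9 + 2*w)
N(-4 - 1*(-33))/a(264, -273) = (-9 + 2*(-4 - 1*(-33)))/(8 + 12*264) = (-9 + 2*(-4 + 33))/(8 + 3168) = (-9 + 2*29)/3176 = (-9 + 58)*(1/3176) = 49*(1/3176) = 49/3176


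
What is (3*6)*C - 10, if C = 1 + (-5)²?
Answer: 458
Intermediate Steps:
C = 26 (C = 1 + 25 = 26)
(3*6)*C - 10 = (3*6)*26 - 10 = 18*26 - 10 = 468 - 10 = 458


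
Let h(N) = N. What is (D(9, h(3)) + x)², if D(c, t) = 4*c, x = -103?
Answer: 4489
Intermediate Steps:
(D(9, h(3)) + x)² = (4*9 - 103)² = (36 - 103)² = (-67)² = 4489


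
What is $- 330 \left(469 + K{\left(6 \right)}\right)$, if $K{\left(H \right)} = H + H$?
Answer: $-158730$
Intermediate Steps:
$K{\left(H \right)} = 2 H$
$- 330 \left(469 + K{\left(6 \right)}\right) = - 330 \left(469 + 2 \cdot 6\right) = - 330 \left(469 + 12\right) = \left(-330\right) 481 = -158730$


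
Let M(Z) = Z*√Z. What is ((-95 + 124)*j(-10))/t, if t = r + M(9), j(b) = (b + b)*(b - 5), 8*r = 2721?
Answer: 23200/979 ≈ 23.698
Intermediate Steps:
r = 2721/8 (r = (⅛)*2721 = 2721/8 ≈ 340.13)
M(Z) = Z^(3/2)
j(b) = 2*b*(-5 + b) (j(b) = (2*b)*(-5 + b) = 2*b*(-5 + b))
t = 2937/8 (t = 2721/8 + 9^(3/2) = 2721/8 + 27 = 2937/8 ≈ 367.13)
((-95 + 124)*j(-10))/t = ((-95 + 124)*(2*(-10)*(-5 - 10)))/(2937/8) = (29*(2*(-10)*(-15)))*(8/2937) = (29*300)*(8/2937) = 8700*(8/2937) = 23200/979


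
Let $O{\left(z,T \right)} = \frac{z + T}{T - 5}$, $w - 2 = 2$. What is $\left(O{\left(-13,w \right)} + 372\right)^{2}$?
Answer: $145161$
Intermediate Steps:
$w = 4$ ($w = 2 + 2 = 4$)
$O{\left(z,T \right)} = \frac{T + z}{-5 + T}$
$\left(O{\left(-13,w \right)} + 372\right)^{2} = \left(\frac{4 - 13}{-5 + 4} + 372\right)^{2} = \left(\frac{1}{-1} \left(-9\right) + 372\right)^{2} = \left(\left(-1\right) \left(-9\right) + 372\right)^{2} = \left(9 + 372\right)^{2} = 381^{2} = 145161$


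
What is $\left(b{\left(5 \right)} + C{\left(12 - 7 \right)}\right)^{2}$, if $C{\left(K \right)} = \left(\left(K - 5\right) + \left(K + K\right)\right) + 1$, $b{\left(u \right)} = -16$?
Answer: $25$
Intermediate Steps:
$C{\left(K \right)} = -4 + 3 K$ ($C{\left(K \right)} = \left(\left(-5 + K\right) + 2 K\right) + 1 = \left(-5 + 3 K\right) + 1 = -4 + 3 K$)
$\left(b{\left(5 \right)} + C{\left(12 - 7 \right)}\right)^{2} = \left(-16 - \left(4 - 3 \left(12 - 7\right)\right)\right)^{2} = \left(-16 + \left(-4 + 3 \cdot 5\right)\right)^{2} = \left(-16 + \left(-4 + 15\right)\right)^{2} = \left(-16 + 11\right)^{2} = \left(-5\right)^{2} = 25$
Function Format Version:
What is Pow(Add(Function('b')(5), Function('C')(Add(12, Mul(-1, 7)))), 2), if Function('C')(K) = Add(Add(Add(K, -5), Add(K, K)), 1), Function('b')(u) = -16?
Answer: 25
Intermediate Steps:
Function('C')(K) = Add(-4, Mul(3, K)) (Function('C')(K) = Add(Add(Add(-5, K), Mul(2, K)), 1) = Add(Add(-5, Mul(3, K)), 1) = Add(-4, Mul(3, K)))
Pow(Add(Function('b')(5), Function('C')(Add(12, Mul(-1, 7)))), 2) = Pow(Add(-16, Add(-4, Mul(3, Add(12, Mul(-1, 7))))), 2) = Pow(Add(-16, Add(-4, Mul(3, Add(12, -7)))), 2) = Pow(Add(-16, Add(-4, Mul(3, 5))), 2) = Pow(Add(-16, Add(-4, 15)), 2) = Pow(Add(-16, 11), 2) = Pow(-5, 2) = 25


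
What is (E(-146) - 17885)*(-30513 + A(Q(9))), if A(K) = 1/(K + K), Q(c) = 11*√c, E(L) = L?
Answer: 36311855567/66 ≈ 5.5018e+8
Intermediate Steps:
A(K) = 1/(2*K)
(E(-146) - 17885)*(-30513 + A(Q(9))) = (-146 - 17885)*(-30513 + 1/(2*((11*√9)))) = -18031*(-30513 + 1/(2*((11*3)))) = -18031*(-30513 + (½)/33) = -18031*(-30513 + (½)*(1/33)) = -18031*(-30513 + 1/66) = -18031*(-2013857/66) = 36311855567/66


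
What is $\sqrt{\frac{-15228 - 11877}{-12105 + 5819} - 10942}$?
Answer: $\frac{i \sqrt{432189573802}}{6286} \approx 104.58 i$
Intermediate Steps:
$\sqrt{\frac{-15228 - 11877}{-12105 + 5819} - 10942} = \sqrt{- \frac{27105}{-6286} - 10942} = \sqrt{\left(-27105\right) \left(- \frac{1}{6286}\right) - 10942} = \sqrt{\frac{27105}{6286} - 10942} = \sqrt{- \frac{68754307}{6286}} = \frac{i \sqrt{432189573802}}{6286}$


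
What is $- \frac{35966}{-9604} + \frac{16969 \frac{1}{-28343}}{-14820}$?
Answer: $\frac{11011252813}{2940302820} \approx 3.7449$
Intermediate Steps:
$- \frac{35966}{-9604} + \frac{16969 \frac{1}{-28343}}{-14820} = \left(-35966\right) \left(- \frac{1}{9604}\right) + 16969 \left(- \frac{1}{28343}\right) \left(- \frac{1}{14820}\right) = \frac{367}{98} - - \frac{16969}{420043260} = \frac{367}{98} + \frac{16969}{420043260} = \frac{11011252813}{2940302820}$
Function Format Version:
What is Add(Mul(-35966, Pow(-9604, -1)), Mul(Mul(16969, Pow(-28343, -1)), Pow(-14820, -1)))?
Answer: Rational(11011252813, 2940302820) ≈ 3.7449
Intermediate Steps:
Add(Mul(-35966, Pow(-9604, -1)), Mul(Mul(16969, Pow(-28343, -1)), Pow(-14820, -1))) = Add(Mul(-35966, Rational(-1, 9604)), Mul(Mul(16969, Rational(-1, 28343)), Rational(-1, 14820))) = Add(Rational(367, 98), Mul(Rational(-16969, 28343), Rational(-1, 14820))) = Add(Rational(367, 98), Rational(16969, 420043260)) = Rational(11011252813, 2940302820)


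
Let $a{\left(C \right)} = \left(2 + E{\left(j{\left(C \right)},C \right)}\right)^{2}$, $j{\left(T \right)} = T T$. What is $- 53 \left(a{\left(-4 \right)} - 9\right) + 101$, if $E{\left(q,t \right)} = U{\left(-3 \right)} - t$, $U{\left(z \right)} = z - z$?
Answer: $-1330$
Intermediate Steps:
$U{\left(z \right)} = 0$
$j{\left(T \right)} = T^{2}$
$E{\left(q,t \right)} = - t$ ($E{\left(q,t \right)} = 0 - t = - t$)
$a{\left(C \right)} = \left(2 - C\right)^{2}$
$- 53 \left(a{\left(-4 \right)} - 9\right) + 101 = - 53 \left(\left(2 - -4\right)^{2} - 9\right) + 101 = - 53 \left(\left(2 + 4\right)^{2} - 9\right) + 101 = - 53 \left(6^{2} - 9\right) + 101 = - 53 \left(36 - 9\right) + 101 = \left(-53\right) 27 + 101 = -1431 + 101 = -1330$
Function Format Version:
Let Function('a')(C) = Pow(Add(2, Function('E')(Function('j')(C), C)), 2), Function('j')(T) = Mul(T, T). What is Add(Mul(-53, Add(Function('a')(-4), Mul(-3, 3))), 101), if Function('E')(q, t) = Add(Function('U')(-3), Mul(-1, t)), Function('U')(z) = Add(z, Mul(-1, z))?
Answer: -1330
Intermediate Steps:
Function('U')(z) = 0
Function('j')(T) = Pow(T, 2)
Function('E')(q, t) = Mul(-1, t) (Function('E')(q, t) = Add(0, Mul(-1, t)) = Mul(-1, t))
Function('a')(C) = Pow(Add(2, Mul(-1, C)), 2)
Add(Mul(-53, Add(Function('a')(-4), Mul(-3, 3))), 101) = Add(Mul(-53, Add(Pow(Add(2, Mul(-1, -4)), 2), Mul(-3, 3))), 101) = Add(Mul(-53, Add(Pow(Add(2, 4), 2), -9)), 101) = Add(Mul(-53, Add(Pow(6, 2), -9)), 101) = Add(Mul(-53, Add(36, -9)), 101) = Add(Mul(-53, 27), 101) = Add(-1431, 101) = -1330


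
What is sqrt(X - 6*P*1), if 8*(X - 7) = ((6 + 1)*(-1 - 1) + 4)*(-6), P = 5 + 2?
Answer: I*sqrt(110)/2 ≈ 5.244*I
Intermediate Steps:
P = 7
X = 29/2 (X = 7 + (((6 + 1)*(-1 - 1) + 4)*(-6))/8 = 7 + ((7*(-2) + 4)*(-6))/8 = 7 + ((-14 + 4)*(-6))/8 = 7 + (-10*(-6))/8 = 7 + (1/8)*60 = 7 + 15/2 = 29/2 ≈ 14.500)
sqrt(X - 6*P*1) = sqrt(29/2 - 6*7*1) = sqrt(29/2 - 42*1) = sqrt(29/2 - 42) = sqrt(-55/2) = I*sqrt(110)/2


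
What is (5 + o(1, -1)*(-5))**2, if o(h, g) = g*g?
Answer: 0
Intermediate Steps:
o(h, g) = g**2
(5 + o(1, -1)*(-5))**2 = (5 + (-1)**2*(-5))**2 = (5 + 1*(-5))**2 = (5 - 5)**2 = 0**2 = 0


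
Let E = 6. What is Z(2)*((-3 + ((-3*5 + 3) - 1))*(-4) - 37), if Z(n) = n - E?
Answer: -108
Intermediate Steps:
Z(n) = -6 + n (Z(n) = n - 1*6 = n - 6 = -6 + n)
Z(2)*((-3 + ((-3*5 + 3) - 1))*(-4) - 37) = (-6 + 2)*((-3 + ((-3*5 + 3) - 1))*(-4) - 37) = -4*((-3 + ((-15 + 3) - 1))*(-4) - 37) = -4*((-3 + (-12 - 1))*(-4) - 37) = -4*((-3 - 13)*(-4) - 37) = -4*(-16*(-4) - 37) = -4*(64 - 37) = -4*27 = -108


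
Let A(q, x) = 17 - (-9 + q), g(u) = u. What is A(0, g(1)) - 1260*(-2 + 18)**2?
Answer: -322534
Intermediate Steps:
A(q, x) = 26 - q (A(q, x) = 17 + (9 - q) = 26 - q)
A(0, g(1)) - 1260*(-2 + 18)**2 = (26 - 1*0) - 1260*(-2 + 18)**2 = (26 + 0) - 1260*16**2 = 26 - 1260*256 = 26 - 322560 = -322534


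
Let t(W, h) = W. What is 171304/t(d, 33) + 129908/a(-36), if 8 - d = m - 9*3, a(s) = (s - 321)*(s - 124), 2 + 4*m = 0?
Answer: 4894748107/1013880 ≈ 4827.7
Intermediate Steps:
m = -½ (m = -½ + (¼)*0 = -½ + 0 = -½ ≈ -0.50000)
a(s) = (-321 + s)*(-124 + s)
d = 71/2 (d = 8 - (-½ - 9*3) = 8 - (-½ - 27) = 8 - 1*(-55/2) = 8 + 55/2 = 71/2 ≈ 35.500)
171304/t(d, 33) + 129908/a(-36) = 171304/(71/2) + 129908/(39804 + (-36)² - 445*(-36)) = 171304*(2/71) + 129908/(39804 + 1296 + 16020) = 342608/71 + 129908/57120 = 342608/71 + 129908*(1/57120) = 342608/71 + 32477/14280 = 4894748107/1013880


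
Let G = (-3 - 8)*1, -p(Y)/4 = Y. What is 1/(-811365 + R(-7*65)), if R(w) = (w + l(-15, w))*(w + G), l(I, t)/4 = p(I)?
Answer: -1/711175 ≈ -1.4061e-6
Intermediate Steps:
p(Y) = -4*Y
l(I, t) = -16*I (l(I, t) = 4*(-4*I) = -16*I)
G = -11 (G = -11*1 = -11)
R(w) = (-11 + w)*(240 + w) (R(w) = (w - 16*(-15))*(w - 11) = (w + 240)*(-11 + w) = (240 + w)*(-11 + w) = (-11 + w)*(240 + w))
1/(-811365 + R(-7*65)) = 1/(-811365 + (-2640 + (-7*65)**2 + 229*(-7*65))) = 1/(-811365 + (-2640 + (-455)**2 + 229*(-455))) = 1/(-811365 + (-2640 + 207025 - 104195)) = 1/(-811365 + 100190) = 1/(-711175) = -1/711175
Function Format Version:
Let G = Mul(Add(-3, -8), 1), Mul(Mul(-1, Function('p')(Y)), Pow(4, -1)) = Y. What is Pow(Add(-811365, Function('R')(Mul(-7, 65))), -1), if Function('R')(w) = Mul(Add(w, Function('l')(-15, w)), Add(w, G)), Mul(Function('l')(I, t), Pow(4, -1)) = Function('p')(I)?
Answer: Rational(-1, 711175) ≈ -1.4061e-6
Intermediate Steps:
Function('p')(Y) = Mul(-4, Y)
Function('l')(I, t) = Mul(-16, I) (Function('l')(I, t) = Mul(4, Mul(-4, I)) = Mul(-16, I))
G = -11 (G = Mul(-11, 1) = -11)
Function('R')(w) = Mul(Add(-11, w), Add(240, w)) (Function('R')(w) = Mul(Add(w, Mul(-16, -15)), Add(w, -11)) = Mul(Add(w, 240), Add(-11, w)) = Mul(Add(240, w), Add(-11, w)) = Mul(Add(-11, w), Add(240, w)))
Pow(Add(-811365, Function('R')(Mul(-7, 65))), -1) = Pow(Add(-811365, Add(-2640, Pow(Mul(-7, 65), 2), Mul(229, Mul(-7, 65)))), -1) = Pow(Add(-811365, Add(-2640, Pow(-455, 2), Mul(229, -455))), -1) = Pow(Add(-811365, Add(-2640, 207025, -104195)), -1) = Pow(Add(-811365, 100190), -1) = Pow(-711175, -1) = Rational(-1, 711175)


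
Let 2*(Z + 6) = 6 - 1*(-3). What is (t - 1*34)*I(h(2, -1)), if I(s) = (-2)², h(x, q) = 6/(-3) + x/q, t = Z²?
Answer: -127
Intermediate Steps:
Z = -3/2 (Z = -6 + (6 - 1*(-3))/2 = -6 + (6 + 3)/2 = -6 + (½)*9 = -6 + 9/2 = -3/2 ≈ -1.5000)
t = 9/4 (t = (-3/2)² = 9/4 ≈ 2.2500)
h(x, q) = -2 + x/q (h(x, q) = 6*(-⅓) + x/q = -2 + x/q)
I(s) = 4
(t - 1*34)*I(h(2, -1)) = (9/4 - 1*34)*4 = (9/4 - 34)*4 = -127/4*4 = -127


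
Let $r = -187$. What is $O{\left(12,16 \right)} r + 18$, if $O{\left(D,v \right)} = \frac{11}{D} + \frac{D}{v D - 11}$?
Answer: $- \frac{360149}{2172} \approx -165.81$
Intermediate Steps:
$O{\left(D,v \right)} = \frac{11}{D} + \frac{D}{-11 + D v}$ ($O{\left(D,v \right)} = \frac{11}{D} + \frac{D}{D v - 11} = \frac{11}{D} + \frac{D}{-11 + D v}$)
$O{\left(12,16 \right)} r + 18 = \frac{-121 + 12^{2} + 11 \cdot 12 \cdot 16}{12 \left(-11 + 12 \cdot 16\right)} \left(-187\right) + 18 = \frac{-121 + 144 + 2112}{12 \left(-11 + 192\right)} \left(-187\right) + 18 = \frac{1}{12} \cdot \frac{1}{181} \cdot 2135 \left(-187\right) + 18 = \frac{2135}{2172} \left(-187\right) + 18 = - \frac{399245}{2172} + 18 = - \frac{360149}{2172}$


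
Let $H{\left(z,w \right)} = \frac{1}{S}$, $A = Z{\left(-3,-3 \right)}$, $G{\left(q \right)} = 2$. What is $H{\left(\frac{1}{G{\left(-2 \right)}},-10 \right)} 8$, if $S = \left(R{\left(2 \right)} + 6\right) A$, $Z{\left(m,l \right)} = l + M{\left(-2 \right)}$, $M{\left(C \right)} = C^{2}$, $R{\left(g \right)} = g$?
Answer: $1$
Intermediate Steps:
$Z{\left(m,l \right)} = 4 + l$ ($Z{\left(m,l \right)} = l + \left(-2\right)^{2} = l + 4 = 4 + l$)
$A = 1$ ($A = 4 - 3 = 1$)
$S = 8$ ($S = \left(2 + 6\right) 1 = 8 \cdot 1 = 8$)
$H{\left(z,w \right)} = \frac{1}{8}$
$H{\left(\frac{1}{G{\left(-2 \right)}},-10 \right)} 8 = \frac{1}{8} \cdot 8 = 1$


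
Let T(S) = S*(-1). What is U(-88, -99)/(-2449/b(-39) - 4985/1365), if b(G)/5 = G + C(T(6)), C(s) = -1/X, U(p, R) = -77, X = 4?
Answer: -16501485/1891663 ≈ -8.7233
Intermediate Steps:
T(S) = -S
C(s) = -1/4
b(G) = -5/4 + 5*G (b(G) = 5*(G - 1/4) = 5*(-1/4 + G) = -5/4 + 5*G)
U(-88, -99)/(-2449/b(-39) - 4985/1365) = -77/(-2449/(-5/4 + 5*(-39)) - 4985/1365) = -77/(-2449/(-5/4 - 195) - 4985*1/1365) = -77/(-2449/(-785/4) - 997/273) = -77/(-2449*(-4/785) - 997/273) = -77/(9796/785 - 997/273) = -77/1891663/214305 = -77*214305/1891663 = -16501485/1891663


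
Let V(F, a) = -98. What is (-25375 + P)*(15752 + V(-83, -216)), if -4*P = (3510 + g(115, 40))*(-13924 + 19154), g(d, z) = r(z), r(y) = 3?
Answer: -72299916615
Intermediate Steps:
g(d, z) = 3
P = -9186495/2 (P = -(3510 + 3)*(-13924 + 19154)/4 = -3513*5230/4 = -¼*18372990 = -9186495/2 ≈ -4.5932e+6)
(-25375 + P)*(15752 + V(-83, -216)) = (-25375 - 9186495/2)*(15752 - 98) = -9237245/2*15654 = -72299916615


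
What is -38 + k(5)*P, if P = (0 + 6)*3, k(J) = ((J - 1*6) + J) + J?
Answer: 124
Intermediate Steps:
k(J) = -6 + 3*J (k(J) = ((J - 6) + J) + J = ((-6 + J) + J) + J = (-6 + 2*J) + J = -6 + 3*J)
P = 18 (P = 6*3 = 18)
-38 + k(5)*P = -38 + (-6 + 3*5)*18 = -38 + (-6 + 15)*18 = -38 + 9*18 = -38 + 162 = 124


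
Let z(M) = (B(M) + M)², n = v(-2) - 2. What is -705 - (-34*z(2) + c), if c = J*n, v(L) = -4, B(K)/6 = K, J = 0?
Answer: 5959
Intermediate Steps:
B(K) = 6*K
n = -6 (n = -4 - 2 = -6)
z(M) = 49*M² (z(M) = (6*M + M)² = (7*M)² = 49*M²)
c = 0 (c = 0*(-6) = 0)
-705 - (-34*z(2) + c) = -705 - (-1666*2² + 0) = -705 - (-1666*4 + 0) = -705 - (-34*196 + 0) = -705 - (-6664 + 0) = -705 - 1*(-6664) = -705 + 6664 = 5959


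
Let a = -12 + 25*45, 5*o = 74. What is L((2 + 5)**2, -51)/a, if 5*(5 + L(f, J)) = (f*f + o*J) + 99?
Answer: 2867/9275 ≈ 0.30911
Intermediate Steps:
o = 74/5 (o = (1/5)*74 = 74/5 ≈ 14.800)
L(f, J) = 74/5 + f**2/5 + 74*J/25 (L(f, J) = -5 + ((f*f + 74*J/5) + 99)/5 = -5 + ((f**2 + 74*J/5) + 99)/5 = -5 + (99 + f**2 + 74*J/5)/5 = -5 + (99/5 + f**2/5 + 74*J/25) = 74/5 + f**2/5 + 74*J/25)
a = 1113 (a = -12 + 1125 = 1113)
L((2 + 5)**2, -51)/a = (74/5 + ((2 + 5)**2)**2/5 + (74/25)*(-51))/1113 = (74/5 + (7**2)**2/5 - 3774/25)*(1/1113) = (74/5 + (1/5)*49**2 - 3774/25)*(1/1113) = (74/5 + (1/5)*2401 - 3774/25)*(1/1113) = (74/5 + 2401/5 - 3774/25)*(1/1113) = (8601/25)*(1/1113) = 2867/9275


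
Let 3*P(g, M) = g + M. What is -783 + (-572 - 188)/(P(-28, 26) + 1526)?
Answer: -448161/572 ≈ -783.50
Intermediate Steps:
P(g, M) = M/3 + g/3 (P(g, M) = (g + M)/3 = (M + g)/3 = M/3 + g/3)
-783 + (-572 - 188)/(P(-28, 26) + 1526) = -783 + (-572 - 188)/(((⅓)*26 + (⅓)*(-28)) + 1526) = -783 - 760/((26/3 - 28/3) + 1526) = -783 - 760/(-⅔ + 1526) = -783 - 760/4576/3 = -783 - 760*3/4576 = -783 - 285/572 = -448161/572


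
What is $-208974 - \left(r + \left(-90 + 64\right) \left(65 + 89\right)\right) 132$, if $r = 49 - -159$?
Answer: $292098$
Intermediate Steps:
$r = 208$ ($r = 49 + 159 = 208$)
$-208974 - \left(r + \left(-90 + 64\right) \left(65 + 89\right)\right) 132 = -208974 - \left(208 + \left(-90 + 64\right) \left(65 + 89\right)\right) 132 = -208974 - \left(208 - 4004\right) 132 = -208974 - \left(-3796\right) 132 = -208974 - -501072 = -208974 + 501072 = 292098$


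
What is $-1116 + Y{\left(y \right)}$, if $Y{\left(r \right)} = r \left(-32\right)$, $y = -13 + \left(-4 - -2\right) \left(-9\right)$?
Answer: $-1276$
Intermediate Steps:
$y = 5$ ($y = -13 + \left(-4 + 2\right) \left(-9\right) = -13 - -18 = -13 + 18 = 5$)
$Y{\left(r \right)} = - 32 r$
$-1116 + Y{\left(y \right)} = -1116 - 160 = -1276$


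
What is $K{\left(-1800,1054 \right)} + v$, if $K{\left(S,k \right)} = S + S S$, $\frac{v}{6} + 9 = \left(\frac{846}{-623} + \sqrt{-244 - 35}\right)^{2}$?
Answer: $\frac{1256172935184}{388129} - \frac{30456 i \sqrt{31}}{623} \approx 3.2365 \cdot 10^{6} - 272.19 i$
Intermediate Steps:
$v = -54 + 6 \left(- \frac{846}{623} + 3 i \sqrt{31}\right)^{2}$ ($v = -54 + 6 \left(\frac{846}{-623} + \sqrt{-244 - 35}\right)^{2} = -54 + 6 \left(846 \left(- \frac{1}{623}\right) + \sqrt{-279}\right)^{2} = -54 + 6 \left(- \frac{846}{623} + 3 i \sqrt{31}\right)^{2} \approx -1716.9 - 272.19 i$)
$K{\left(S,k \right)} = S + S^{2}$
$K{\left(-1800,1054 \right)} + v = - 1800 \left(1 - 1800\right) - \left(\frac{666392616}{388129} + \frac{30456 i \sqrt{31}}{623}\right) = \left(-1800\right) \left(-1799\right) - \left(\frac{666392616}{388129} + \frac{30456 i \sqrt{31}}{623}\right) = 3238200 - \left(\frac{666392616}{388129} + \frac{30456 i \sqrt{31}}{623}\right) = \frac{1256172935184}{388129} - \frac{30456 i \sqrt{31}}{623}$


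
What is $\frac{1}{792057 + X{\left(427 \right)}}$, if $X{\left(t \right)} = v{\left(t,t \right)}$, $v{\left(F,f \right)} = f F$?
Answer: $\frac{1}{974386} \approx 1.0263 \cdot 10^{-6}$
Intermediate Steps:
$v{\left(F,f \right)} = F f$
$X{\left(t \right)} = t^{2}$ ($X{\left(t \right)} = t t = t^{2}$)
$\frac{1}{792057 + X{\left(427 \right)}} = \frac{1}{792057 + 427^{2}} = \frac{1}{792057 + 182329} = \frac{1}{974386}$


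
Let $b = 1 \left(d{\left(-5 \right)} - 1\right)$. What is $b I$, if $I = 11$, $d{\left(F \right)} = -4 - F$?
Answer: $0$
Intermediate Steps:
$b = 0$ ($b = 1 \left(\left(-4 - -5\right) - 1\right) = 1 \left(\left(-4 + 5\right) - 1\right) = 1 \left(1 - 1\right) = 1 \cdot 0 = 0$)
$b I = 0 \cdot 11 = 0$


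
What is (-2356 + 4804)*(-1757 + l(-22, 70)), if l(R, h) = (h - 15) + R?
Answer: -4220352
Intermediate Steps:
l(R, h) = -15 + R + h (l(R, h) = (-15 + h) + R = -15 + R + h)
(-2356 + 4804)*(-1757 + l(-22, 70)) = (-2356 + 4804)*(-1757 + (-15 - 22 + 70)) = 2448*(-1757 + 33) = 2448*(-1724) = -4220352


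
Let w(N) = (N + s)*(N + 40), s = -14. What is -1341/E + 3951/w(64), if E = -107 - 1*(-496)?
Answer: -5436261/2022800 ≈ -2.6875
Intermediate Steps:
E = 389 (E = -107 + 496 = 389)
w(N) = (-14 + N)*(40 + N) (w(N) = (N - 14)*(N + 40) = (-14 + N)*(40 + N))
-1341/E + 3951/w(64) = -1341/389 + 3951/(-560 + 64**2 + 26*64) = -1341*1/389 + 3951/(-560 + 4096 + 1664) = -1341/389 + 3951/5200 = -5436261/2022800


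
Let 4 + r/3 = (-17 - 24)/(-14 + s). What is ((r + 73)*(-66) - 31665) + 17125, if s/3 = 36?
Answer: -868543/47 ≈ -18480.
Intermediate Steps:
s = 108 (s = 3*36 = 108)
r = -1251/94 (r = -12 + 3*((-17 - 24)/(-14 + 108)) = -12 + 3*(-41/94) = -12 - 123/94 = -1251/94 ≈ -13.309)
((r + 73)*(-66) - 31665) + 17125 = ((-1251/94 + 73)*(-66) - 31665) + 17125 = ((5611/94)*(-66) - 31665) + 17125 = (-185163/47 - 31665) + 17125 = -1673418/47 + 17125 = -868543/47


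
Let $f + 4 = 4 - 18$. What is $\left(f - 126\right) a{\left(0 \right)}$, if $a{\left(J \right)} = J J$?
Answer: $0$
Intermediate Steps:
$f = -18$ ($f = -4 + \left(4 - 18\right) = -4 - 14 = -18$)
$a{\left(J \right)} = J^{2}$
$\left(f - 126\right) a{\left(0 \right)} = \left(-18 - 126\right) 0^{2} = \left(-144\right) 0 = 0$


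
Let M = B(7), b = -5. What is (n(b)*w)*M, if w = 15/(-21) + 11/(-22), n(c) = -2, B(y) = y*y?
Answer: 119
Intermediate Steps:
B(y) = y²
M = 49 (M = 7² = 49)
w = -17/14 (w = 15*(-1/21) + 11*(-1/22) = -5/7 - ½ = -17/14 ≈ -1.2143)
(n(b)*w)*M = -2*(-17/14)*49 = (17/7)*49 = 119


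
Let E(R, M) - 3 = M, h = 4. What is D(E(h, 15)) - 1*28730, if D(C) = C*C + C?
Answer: -28388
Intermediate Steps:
E(R, M) = 3 + M
D(C) = C + C**2 (D(C) = C**2 + C = C + C**2)
D(E(h, 15)) - 1*28730 = (3 + 15)*(1 + (3 + 15)) - 1*28730 = 18*(1 + 18) - 28730 = 18*19 - 28730 = 342 - 28730 = -28388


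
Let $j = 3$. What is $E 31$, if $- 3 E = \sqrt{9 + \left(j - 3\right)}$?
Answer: $-31$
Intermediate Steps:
$E = -1$ ($E = - \frac{\sqrt{9 + \left(3 - 3\right)}}{3} = - \frac{\sqrt{9 + 0}}{3} = - \frac{\sqrt{9}}{3} = \left(- \frac{1}{3}\right) 3 = -1$)
$E 31 = \left(-1\right) 31 = -31$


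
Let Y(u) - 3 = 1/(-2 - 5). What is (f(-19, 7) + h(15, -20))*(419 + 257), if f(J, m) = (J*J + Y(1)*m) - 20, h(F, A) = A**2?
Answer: 514436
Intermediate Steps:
Y(u) = 20/7 (Y(u) = 3 + 1/(-2 - 5) = 3 + 1/(-7) = 3 - 1/7 = 20/7)
f(J, m) = -20 + J**2 + 20*m/7 (f(J, m) = (J*J + 20*m/7) - 20 = (J**2 + 20*m/7) - 20 = -20 + J**2 + 20*m/7)
(f(-19, 7) + h(15, -20))*(419 + 257) = ((-20 + (-19)**2 + (20/7)*7) + (-20)**2)*(419 + 257) = ((-20 + 361 + 20) + 400)*676 = (361 + 400)*676 = 761*676 = 514436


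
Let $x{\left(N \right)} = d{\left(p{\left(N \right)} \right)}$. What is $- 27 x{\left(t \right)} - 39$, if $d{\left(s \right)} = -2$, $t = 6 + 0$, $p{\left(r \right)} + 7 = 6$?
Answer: $15$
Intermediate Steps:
$p{\left(r \right)} = -1$ ($p{\left(r \right)} = -7 + 6 = -1$)
$t = 6$
$x{\left(N \right)} = -2$
$- 27 x{\left(t \right)} - 39 = \left(-27\right) \left(-2\right) - 39 = 54 - 39 = 15$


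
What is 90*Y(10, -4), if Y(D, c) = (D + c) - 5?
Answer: 90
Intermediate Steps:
Y(D, c) = -5 + D + c
90*Y(10, -4) = 90*(-5 + 10 - 4) = 90*1 = 90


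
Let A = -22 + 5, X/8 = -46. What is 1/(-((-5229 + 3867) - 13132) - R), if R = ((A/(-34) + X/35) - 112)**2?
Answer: -4900/1928081 ≈ -0.0025414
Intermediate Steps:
X = -368 (X = 8*(-46) = -368)
A = -17
R = 72948681/4900 (R = ((-17/(-34) - 368/35) - 112)**2 = ((-17*(-1/34) - 368*1/35) - 112)**2 = ((1/2 - 368/35) - 112)**2 = (-701/70 - 112)**2 = (-8541/70)**2 = 72948681/4900 ≈ 14887.)
1/(-((-5229 + 3867) - 13132) - R) = 1/(-((-5229 + 3867) - 13132) - 1*72948681/4900) = 1/(-(-1362 - 13132) - 72948681/4900) = 1/(-1*(-14494) - 72948681/4900) = 1/(14494 - 72948681/4900) = 1/(-1928081/4900) = -4900/1928081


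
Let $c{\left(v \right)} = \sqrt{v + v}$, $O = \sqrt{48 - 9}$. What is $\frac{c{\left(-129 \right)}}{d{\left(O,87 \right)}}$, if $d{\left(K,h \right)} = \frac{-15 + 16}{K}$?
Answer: $3 i \sqrt{1118} \approx 100.31 i$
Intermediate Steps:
$O = \sqrt{39} \approx 6.245$
$c{\left(v \right)} = \sqrt{2} \sqrt{v}$ ($c{\left(v \right)} = \sqrt{2 v} = \sqrt{2} \sqrt{v}$)
$d{\left(K,h \right)} = \frac{1}{K}$ ($d{\left(K,h \right)} = 1 \frac{1}{K} = \frac{1}{K}$)
$\frac{c{\left(-129 \right)}}{d{\left(O,87 \right)}} = \frac{\sqrt{2} \sqrt{-129}}{\frac{1}{\sqrt{39}}} = \frac{\sqrt{2} i \sqrt{129}}{\frac{1}{39} \sqrt{39}} = i \sqrt{258} \sqrt{39} = 3 i \sqrt{1118}$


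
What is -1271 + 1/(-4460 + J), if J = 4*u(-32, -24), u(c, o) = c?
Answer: -5831349/4588 ≈ -1271.0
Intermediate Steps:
J = -128 (J = 4*(-32) = -128)
-1271 + 1/(-4460 + J) = -1271 + 1/(-4460 - 128) = -1271 + 1/(-4588) = -1271 - 1/4588 = -5831349/4588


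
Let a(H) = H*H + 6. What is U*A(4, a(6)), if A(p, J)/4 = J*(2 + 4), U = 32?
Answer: 32256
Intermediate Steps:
a(H) = 6 + H² (a(H) = H² + 6 = 6 + H²)
A(p, J) = 24*J (A(p, J) = 4*(J*(2 + 4)) = 4*(J*6) = 4*(6*J) = 24*J)
U*A(4, a(6)) = 32*(24*(6 + 6²)) = 32*(24*(6 + 36)) = 32*(24*42) = 32*1008 = 32256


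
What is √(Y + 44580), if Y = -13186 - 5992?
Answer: √25402 ≈ 159.38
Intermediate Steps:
Y = -19178
√(Y + 44580) = √(-19178 + 44580) = √25402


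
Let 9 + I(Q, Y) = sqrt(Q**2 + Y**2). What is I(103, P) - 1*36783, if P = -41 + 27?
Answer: -36792 + sqrt(10805) ≈ -36688.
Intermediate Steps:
P = -14
I(Q, Y) = -9 + sqrt(Q**2 + Y**2)
I(103, P) - 1*36783 = (-9 + sqrt(103**2 + (-14)**2)) - 1*36783 = (-9 + sqrt(10609 + 196)) - 36783 = (-9 + sqrt(10805)) - 36783 = -36792 + sqrt(10805)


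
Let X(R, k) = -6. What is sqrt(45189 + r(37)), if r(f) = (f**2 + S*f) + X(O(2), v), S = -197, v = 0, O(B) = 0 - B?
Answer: sqrt(39263) ≈ 198.15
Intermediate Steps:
O(B) = -B
r(f) = -6 + f**2 - 197*f (r(f) = (f**2 - 197*f) - 6 = -6 + f**2 - 197*f)
sqrt(45189 + r(37)) = sqrt(45189 + (-6 + 37**2 - 197*37)) = sqrt(45189 + (-6 + 1369 - 7289)) = sqrt(45189 - 5926) = sqrt(39263)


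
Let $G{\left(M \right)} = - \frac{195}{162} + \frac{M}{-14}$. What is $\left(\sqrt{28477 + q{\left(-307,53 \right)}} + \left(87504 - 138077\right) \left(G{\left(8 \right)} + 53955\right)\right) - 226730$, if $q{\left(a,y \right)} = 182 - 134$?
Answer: $- \frac{1031487598727}{378} + 5 \sqrt{1141} \approx -2.7288 \cdot 10^{9}$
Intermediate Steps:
$q{\left(a,y \right)} = 48$
$G{\left(M \right)} = - \frac{65}{54} - \frac{M}{14}$ ($G{\left(M \right)} = \left(-195\right) \frac{1}{162} + M \left(- \frac{1}{14}\right) = - \frac{65}{54} - \frac{M}{14}$)
$\left(\sqrt{28477 + q{\left(-307,53 \right)}} + \left(87504 - 138077\right) \left(G{\left(8 \right)} + 53955\right)\right) - 226730 = \left(\sqrt{28477 + 48} + \left(87504 - 138077\right) \left(\left(- \frac{65}{54} - \frac{4}{7}\right) + 53955\right)\right) - 226730 = \left(\sqrt{28525} - 50573 \left(\left(- \frac{65}{54} - \frac{4}{7}\right) + 53955\right)\right) - 226730 = \left(5 \sqrt{1141} - 50573 \left(- \frac{671}{378} + 53955\right)\right) - 226730 = \left(5 \sqrt{1141} - \frac{1031401894787}{378}\right) - 226730 = \left(- \frac{1031401894787}{378} + 5 \sqrt{1141}\right) - 226730 = - \frac{1031487598727}{378} + 5 \sqrt{1141}$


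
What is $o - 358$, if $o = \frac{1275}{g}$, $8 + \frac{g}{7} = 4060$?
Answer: $- \frac{10153037}{28364} \approx -357.96$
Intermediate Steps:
$g = 28364$ ($g = -56 + 7 \cdot 4060 = -56 + 28420 = 28364$)
$o = \frac{1275}{28364} \approx 0.044951$
$o - 358 = \frac{1275}{28364} - 358 = - \frac{10153037}{28364}$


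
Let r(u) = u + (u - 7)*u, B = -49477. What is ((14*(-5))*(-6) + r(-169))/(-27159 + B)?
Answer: -4285/10948 ≈ -0.39140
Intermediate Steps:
r(u) = u + u*(-7 + u) (r(u) = u + (-7 + u)*u = u + u*(-7 + u))
((14*(-5))*(-6) + r(-169))/(-27159 + B) = ((14*(-5))*(-6) - 169*(-6 - 169))/(-27159 - 49477) = (-70*(-6) - 169*(-175))/(-76636) = (420 + 29575)*(-1/76636) = 29995*(-1/76636) = -4285/10948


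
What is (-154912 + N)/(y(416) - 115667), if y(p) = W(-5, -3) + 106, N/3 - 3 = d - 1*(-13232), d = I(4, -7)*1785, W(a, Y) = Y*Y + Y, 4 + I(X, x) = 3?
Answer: 120562/115555 ≈ 1.0433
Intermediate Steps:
I(X, x) = -1 (I(X, x) = -4 + 3 = -1)
W(a, Y) = Y + Y**2 (W(a, Y) = Y**2 + Y = Y + Y**2)
d = -1785 (d = -1*1785 = -1785)
N = 34350 (N = 9 + 3*(-1785 - 1*(-13232)) = 9 + 3*(-1785 + 13232) = 9 + 3*11447 = 9 + 34341 = 34350)
y(p) = 112 (y(p) = -3*(1 - 3) + 106 = -3*(-2) + 106 = 6 + 106 = 112)
(-154912 + N)/(y(416) - 115667) = (-154912 + 34350)/(112 - 115667) = -120562/(-115555) = -120562*(-1/115555) = 120562/115555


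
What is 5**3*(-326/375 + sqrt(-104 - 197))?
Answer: -326/3 + 125*I*sqrt(301) ≈ -108.67 + 2168.7*I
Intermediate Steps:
5**3*(-326/375 + sqrt(-104 - 197)) = 125*(-326*1/375 + sqrt(-301)) = 125*(-326/375 + I*sqrt(301)) = -326/3 + 125*I*sqrt(301)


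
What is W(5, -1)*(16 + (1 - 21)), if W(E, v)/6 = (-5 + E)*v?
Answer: 0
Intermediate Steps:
W(E, v) = 6*v*(-5 + E) (W(E, v) = 6*((-5 + E)*v) = 6*(v*(-5 + E)) = 6*v*(-5 + E))
W(5, -1)*(16 + (1 - 21)) = (6*(-1)*(-5 + 5))*(16 + (1 - 21)) = (6*(-1)*0)*(16 - 20) = 0*(-4) = 0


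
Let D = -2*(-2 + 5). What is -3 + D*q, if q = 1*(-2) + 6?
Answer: -27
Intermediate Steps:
D = -6 (D = -2*3 = -6)
q = 4 (q = -2 + 6 = 4)
-3 + D*q = -3 - 6*4 = -3 - 24 = -27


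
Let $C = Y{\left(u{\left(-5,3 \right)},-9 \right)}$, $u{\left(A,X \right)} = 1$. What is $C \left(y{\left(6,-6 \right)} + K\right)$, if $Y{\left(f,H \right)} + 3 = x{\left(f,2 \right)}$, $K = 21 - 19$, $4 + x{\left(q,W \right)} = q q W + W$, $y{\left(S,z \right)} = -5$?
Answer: $9$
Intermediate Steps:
$x{\left(q,W \right)} = -4 + W + W q^{2}$ ($x{\left(q,W \right)} = -4 + \left(q q W + W\right) = -4 + \left(q^{2} W + W\right) = -4 + \left(W q^{2} + W\right) = -4 + \left(W + W q^{2}\right) = -4 + W + W q^{2}$)
$K = 2$ ($K = 21 - 19 = 2$)
$Y{\left(f,H \right)} = -5 + 2 f^{2}$ ($Y{\left(f,H \right)} = -3 + \left(-4 + 2 + 2 f^{2}\right) = -3 + \left(-2 + 2 f^{2}\right) = -5 + 2 f^{2}$)
$C = -3$ ($C = -5 + 2 \cdot 1^{2} = -5 + 2 \cdot 1 = -5 + 2 = -3$)
$C \left(y{\left(6,-6 \right)} + K\right) = - 3 \left(-5 + 2\right) = \left(-3\right) \left(-3\right) = 9$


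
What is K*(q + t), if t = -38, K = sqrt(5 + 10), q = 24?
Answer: -14*sqrt(15) ≈ -54.222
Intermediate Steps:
K = sqrt(15) ≈ 3.8730
K*(q + t) = sqrt(15)*(24 - 38) = sqrt(15)*(-14) = -14*sqrt(15)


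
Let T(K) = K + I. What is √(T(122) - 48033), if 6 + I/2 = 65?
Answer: I*√47793 ≈ 218.62*I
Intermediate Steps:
I = 118 (I = -12 + 2*65 = -12 + 130 = 118)
T(K) = 118 + K (T(K) = K + 118 = 118 + K)
√(T(122) - 48033) = √((118 + 122) - 48033) = √(240 - 48033) = √(-47793) = I*√47793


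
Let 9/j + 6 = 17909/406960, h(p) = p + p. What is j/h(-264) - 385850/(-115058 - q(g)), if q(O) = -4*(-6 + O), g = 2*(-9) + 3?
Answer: 5148228951080/1534978785131 ≈ 3.3539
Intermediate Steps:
h(p) = 2*p
g = -15 (g = -18 + 3 = -15)
q(O) = 24 - 4*O
j = -3662640/2423851 (j = 9/(-6 + 17909/406960) = 9/(-2423851/406960) = 9*(-406960/2423851) = -3662640/2423851 ≈ -1.5111)
j/h(-264) - 385850/(-115058 - q(g)) = -3662640/(2423851*(2*(-264))) - 385850/(-115058 - (24 - 4*(-15))) = -3662640/2423851/(-528) - 385850/(-115058 - (24 + 60)) = -3662640/2423851*(-1/528) - 385850/(-115058 - 1*84) = 76305/26662361 - 385850/(-115058 - 84) = 76305/26662361 - 385850/(-115142) = 76305/26662361 - 385850*(-1/115142) = 76305/26662361 + 192925/57571 = 5148228951080/1534978785131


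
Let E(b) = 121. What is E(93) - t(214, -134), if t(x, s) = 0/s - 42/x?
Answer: 12968/107 ≈ 121.20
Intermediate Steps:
t(x, s) = -42/x (t(x, s) = 0 - 42/x = -42/x)
E(93) - t(214, -134) = 121 - (-42)/214 = 121 - 1*(-21/107) = 121 + 21/107 = 12968/107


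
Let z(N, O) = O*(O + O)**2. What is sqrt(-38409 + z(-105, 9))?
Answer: I*sqrt(35493) ≈ 188.4*I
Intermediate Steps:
z(N, O) = 4*O**3 (z(N, O) = O*(2*O)**2 = O*(4*O**2) = 4*O**3)
sqrt(-38409 + z(-105, 9)) = sqrt(-38409 + 4*9**3) = sqrt(-38409 + 4*729) = sqrt(-38409 + 2916) = sqrt(-35493) = I*sqrt(35493)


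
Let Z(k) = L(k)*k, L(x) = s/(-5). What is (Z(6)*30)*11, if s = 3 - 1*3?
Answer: 0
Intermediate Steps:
s = 0 (s = 3 - 3 = 0)
L(x) = 0 (L(x) = 0/(-5) = 0*(-1/5) = 0)
Z(k) = 0 (Z(k) = 0*k = 0)
(Z(6)*30)*11 = (0*30)*11 = 0*11 = 0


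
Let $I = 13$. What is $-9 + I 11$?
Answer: $134$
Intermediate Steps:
$-9 + I 11 = -9 + 13 \cdot 11 = -9 + 143 = 134$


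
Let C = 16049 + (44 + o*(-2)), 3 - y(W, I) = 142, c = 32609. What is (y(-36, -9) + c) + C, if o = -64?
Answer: 48691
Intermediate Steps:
y(W, I) = -139 (y(W, I) = 3 - 1*142 = 3 - 142 = -139)
C = 16221 (C = 16049 + (44 - 64*(-2)) = 16049 + (44 + 128) = 16049 + 172 = 16221)
(y(-36, -9) + c) + C = (-139 + 32609) + 16221 = 32470 + 16221 = 48691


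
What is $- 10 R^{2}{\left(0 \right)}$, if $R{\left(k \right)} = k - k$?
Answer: $0$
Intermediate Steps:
$R{\left(k \right)} = 0$
$- 10 R^{2}{\left(0 \right)} = - 10 \cdot 0^{2} = \left(-10\right) 0 = 0$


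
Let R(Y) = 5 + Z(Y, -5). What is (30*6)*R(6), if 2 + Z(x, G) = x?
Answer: 1620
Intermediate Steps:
Z(x, G) = -2 + x
R(Y) = 3 + Y (R(Y) = 5 + (-2 + Y) = 3 + Y)
(30*6)*R(6) = (30*6)*(3 + 6) = 180*9 = 1620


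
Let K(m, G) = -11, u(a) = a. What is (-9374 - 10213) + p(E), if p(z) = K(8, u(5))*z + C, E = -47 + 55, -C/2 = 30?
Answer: -19735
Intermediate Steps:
C = -60 (C = -2*30 = -60)
E = 8
p(z) = -60 - 11*z (p(z) = -11*z - 60 = -60 - 11*z)
(-9374 - 10213) + p(E) = (-9374 - 10213) + (-60 - 11*8) = -19587 + (-60 - 88) = -19587 - 148 = -19735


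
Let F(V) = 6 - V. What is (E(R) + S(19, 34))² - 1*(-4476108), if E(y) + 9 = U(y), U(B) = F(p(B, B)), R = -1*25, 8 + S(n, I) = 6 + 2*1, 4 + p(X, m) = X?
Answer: 4476784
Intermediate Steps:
p(X, m) = -4 + X
S(n, I) = 0 (S(n, I) = -8 + (6 + 2*1) = -8 + (6 + 2) = -8 + 8 = 0)
R = -25
U(B) = 10 - B (U(B) = 6 - (-4 + B) = 6 + (4 - B) = 10 - B)
E(y) = 1 - y (E(y) = -9 + (10 - y) = 1 - y)
(E(R) + S(19, 34))² - 1*(-4476108) = ((1 - 1*(-25)) + 0)² - 1*(-4476108) = ((1 + 25) + 0)² + 4476108 = (26 + 0)² + 4476108 = 26² + 4476108 = 676 + 4476108 = 4476784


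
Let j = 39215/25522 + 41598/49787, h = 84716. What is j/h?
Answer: 3014061361/107645555666824 ≈ 2.8000e-5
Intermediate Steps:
j = 3014061361/1270663814 (j = 39215*(1/25522) + 41598*(1/49787) = 39215/25522 + 41598/49787 = 3014061361/1270663814 ≈ 2.3720)
j/h = (3014061361/1270663814)/84716 = (3014061361/1270663814)*(1/84716) = 3014061361/107645555666824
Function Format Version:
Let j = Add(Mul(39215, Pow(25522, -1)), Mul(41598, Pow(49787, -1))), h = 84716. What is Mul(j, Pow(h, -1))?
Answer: Rational(3014061361, 107645555666824) ≈ 2.8000e-5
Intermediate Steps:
j = Rational(3014061361, 1270663814) (j = Add(Mul(39215, Rational(1, 25522)), Mul(41598, Rational(1, 49787))) = Add(Rational(39215, 25522), Rational(41598, 49787)) = Rational(3014061361, 1270663814) ≈ 2.3720)
Mul(j, Pow(h, -1)) = Mul(Rational(3014061361, 1270663814), Pow(84716, -1)) = Mul(Rational(3014061361, 1270663814), Rational(1, 84716)) = Rational(3014061361, 107645555666824)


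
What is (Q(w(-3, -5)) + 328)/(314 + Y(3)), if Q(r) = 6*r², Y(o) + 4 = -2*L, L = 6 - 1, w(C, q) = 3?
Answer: 191/150 ≈ 1.2733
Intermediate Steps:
L = 5
Y(o) = -14 (Y(o) = -4 - 2*5 = -4 - 10 = -14)
(Q(w(-3, -5)) + 328)/(314 + Y(3)) = (6*3² + 328)/(314 - 14) = (6*9 + 328)/300 = (54 + 328)*(1/300) = 382*(1/300) = 191/150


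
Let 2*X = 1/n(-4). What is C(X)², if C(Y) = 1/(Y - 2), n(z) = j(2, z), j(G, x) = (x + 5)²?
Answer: 4/9 ≈ 0.44444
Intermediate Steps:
j(G, x) = (5 + x)²
n(z) = (5 + z)²
X = ½ (X = 1/(2*((5 - 4)²)) = 1/(2*(1²)) = (½)/1 = (½)*1 = ½ ≈ 0.50000)
C(Y) = 1/(-2 + Y)
C(X)² = (1/(-2 + ½))² = (1/(-3/2))² = (-⅔)² = 4/9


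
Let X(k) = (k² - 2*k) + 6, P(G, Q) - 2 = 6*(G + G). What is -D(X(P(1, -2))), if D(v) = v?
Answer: -174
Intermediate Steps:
P(G, Q) = 2 + 12*G (P(G, Q) = 2 + 6*(G + G) = 2 + 6*(2*G) = 2 + 12*G)
X(k) = 6 + k² - 2*k
-D(X(P(1, -2))) = -(6 + (2 + 12*1)² - 2*(2 + 12*1)) = -(6 + (2 + 12)² - 2*(2 + 12)) = -(6 + 14² - 2*14) = -(6 + 196 - 28) = -1*174 = -174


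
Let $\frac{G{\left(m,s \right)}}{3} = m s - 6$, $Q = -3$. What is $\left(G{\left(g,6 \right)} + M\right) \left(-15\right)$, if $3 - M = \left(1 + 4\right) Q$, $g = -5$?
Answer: $1350$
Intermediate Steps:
$G{\left(m,s \right)} = -18 + 3 m s$ ($G{\left(m,s \right)} = 3 \left(m s - 6\right) = 3 \left(-6 + m s\right) = -18 + 3 m s$)
$M = 18$ ($M = 3 - \left(1 + 4\right) \left(-3\right) = 3 - 5 \left(-3\right) = 3 - -15 = 3 + 15 = 18$)
$\left(G{\left(g,6 \right)} + M\right) \left(-15\right) = \left(\left(-18 + 3 \left(-5\right) 6\right) + 18\right) \left(-15\right) = \left(\left(-18 - 90\right) + 18\right) \left(-15\right) = \left(-108 + 18\right) \left(-15\right) = \left(-90\right) \left(-15\right) = 1350$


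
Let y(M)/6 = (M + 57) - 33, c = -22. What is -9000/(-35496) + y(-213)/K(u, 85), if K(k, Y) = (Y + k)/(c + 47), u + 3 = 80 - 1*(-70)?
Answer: -240475/1972 ≈ -121.94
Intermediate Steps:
u = 147 (u = -3 + (80 - 1*(-70)) = -3 + (80 + 70) = -3 + 150 = 147)
K(k, Y) = Y/25 + k/25 (K(k, Y) = (Y + k)/(-22 + 47) = (Y + k)/25 = (Y + k)*(1/25) = Y/25 + k/25)
y(M) = 144 + 6*M (y(M) = 6*((M + 57) - 33) = 6*((57 + M) - 33) = 6*(24 + M) = 144 + 6*M)
-9000/(-35496) + y(-213)/K(u, 85) = -9000/(-35496) + (144 + 6*(-213))/((1/25)*85 + (1/25)*147) = -9000*(-1/35496) + (144 - 1278)/(17/5 + 147/25) = 125/493 - 1134/232/25 = 125/493 - 1134*25/232 = 125/493 - 14175/116 = -240475/1972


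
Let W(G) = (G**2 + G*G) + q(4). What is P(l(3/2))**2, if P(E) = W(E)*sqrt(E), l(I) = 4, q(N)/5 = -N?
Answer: 576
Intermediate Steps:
q(N) = -5*N (q(N) = 5*(-N) = -5*N)
W(G) = -20 + 2*G**2 (W(G) = (G**2 + G*G) - 5*4 = (G**2 + G**2) - 20 = 2*G**2 - 20 = -20 + 2*G**2)
P(E) = sqrt(E)*(-20 + 2*E**2) (P(E) = (-20 + 2*E**2)*sqrt(E) = sqrt(E)*(-20 + 2*E**2))
P(l(3/2))**2 = (2*sqrt(4)*(-10 + 4**2))**2 = (2*2*(-10 + 16))**2 = (2*2*6)**2 = 24**2 = 576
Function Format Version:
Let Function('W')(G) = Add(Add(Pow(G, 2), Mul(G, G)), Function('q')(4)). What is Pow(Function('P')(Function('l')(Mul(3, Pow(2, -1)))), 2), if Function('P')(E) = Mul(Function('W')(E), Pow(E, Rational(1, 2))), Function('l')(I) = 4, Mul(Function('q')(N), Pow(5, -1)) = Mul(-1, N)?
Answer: 576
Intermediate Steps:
Function('q')(N) = Mul(-5, N) (Function('q')(N) = Mul(5, Mul(-1, N)) = Mul(-5, N))
Function('W')(G) = Add(-20, Mul(2, Pow(G, 2))) (Function('W')(G) = Add(Add(Pow(G, 2), Mul(G, G)), Mul(-5, 4)) = Add(Add(Pow(G, 2), Pow(G, 2)), -20) = Add(Mul(2, Pow(G, 2)), -20) = Add(-20, Mul(2, Pow(G, 2))))
Function('P')(E) = Mul(Pow(E, Rational(1, 2)), Add(-20, Mul(2, Pow(E, 2)))) (Function('P')(E) = Mul(Add(-20, Mul(2, Pow(E, 2))), Pow(E, Rational(1, 2))) = Mul(Pow(E, Rational(1, 2)), Add(-20, Mul(2, Pow(E, 2)))))
Pow(Function('P')(Function('l')(Mul(3, Pow(2, -1)))), 2) = Pow(Mul(2, Pow(4, Rational(1, 2)), Add(-10, Pow(4, 2))), 2) = Pow(Mul(2, 2, Add(-10, 16)), 2) = Pow(Mul(2, 2, 6), 2) = Pow(24, 2) = 576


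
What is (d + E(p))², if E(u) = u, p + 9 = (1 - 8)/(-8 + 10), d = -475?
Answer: 950625/4 ≈ 2.3766e+5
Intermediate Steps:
p = -25/2 (p = -9 + (1 - 8)/(-8 + 10) = -9 - 7/2 = -25/2 ≈ -12.500)
(d + E(p))² = (-475 - 25/2)² = (-975/2)² = 950625/4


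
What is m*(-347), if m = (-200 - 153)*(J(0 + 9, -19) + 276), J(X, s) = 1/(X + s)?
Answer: 337952669/10 ≈ 3.3795e+7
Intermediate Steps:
m = -973927/10 (m = (-200 - 153)*(1/((0 + 9) - 19) + 276) = -353*(1/(9 - 19) + 276) = -353*(1/(-10) + 276) = -353*(-1/10 + 276) = -353*2759/10 = -973927/10 ≈ -97393.)
m*(-347) = -973927/10*(-347) = 337952669/10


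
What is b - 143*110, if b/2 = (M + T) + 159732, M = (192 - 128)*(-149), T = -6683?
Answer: 271296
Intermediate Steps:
M = -9536 (M = 64*(-149) = -9536)
b = 287026 (b = 2*((-9536 - 6683) + 159732) = 2*(-16219 + 159732) = 2*143513 = 287026)
b - 143*110 = 287026 - 143*110 = 287026 - 1*15730 = 287026 - 15730 = 271296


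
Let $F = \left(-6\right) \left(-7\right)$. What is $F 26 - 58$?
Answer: $1034$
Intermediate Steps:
$F = 42$
$F 26 - 58 = 42 \cdot 26 - 58 = 1092 - 58 = 1034$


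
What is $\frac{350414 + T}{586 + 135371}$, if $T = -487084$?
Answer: $- \frac{136670}{135957} \approx -1.0052$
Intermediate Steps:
$\frac{350414 + T}{586 + 135371} = \frac{350414 - 487084}{586 + 135371} = - \frac{136670}{135957}$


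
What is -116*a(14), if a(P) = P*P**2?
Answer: -318304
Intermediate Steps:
a(P) = P**3
-116*a(14) = -116*14**3 = -116*2744 = -318304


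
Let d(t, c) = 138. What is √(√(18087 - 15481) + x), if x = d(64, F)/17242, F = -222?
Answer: √(594849 + 74321641*√2606)/8621 ≈ 7.1454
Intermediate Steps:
x = 69/8621 (x = 138/17242 = 138*(1/17242) = 69/8621 ≈ 0.0080037)
√(√(18087 - 15481) + x) = √(√(18087 - 15481) + 69/8621) = √(√2606 + 69/8621) = √(69/8621 + √2606)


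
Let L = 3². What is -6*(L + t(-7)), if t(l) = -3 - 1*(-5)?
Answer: -66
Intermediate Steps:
t(l) = 2 (t(l) = -3 + 5 = 2)
L = 9
-6*(L + t(-7)) = -6*(9 + 2) = -6*11 = -66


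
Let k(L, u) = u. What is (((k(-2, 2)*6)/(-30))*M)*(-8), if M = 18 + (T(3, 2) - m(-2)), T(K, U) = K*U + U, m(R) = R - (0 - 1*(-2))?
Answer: 96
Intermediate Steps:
m(R) = -2 + R (m(R) = R - (0 + 2) = R - 1*2 = R - 2 = -2 + R)
T(K, U) = U + K*U
M = 30 (M = 18 + (2*(1 + 3) - (-2 - 2)) = 18 + (2*4 - 1*(-4)) = 18 + (8 + 4) = 18 + 12 = 30)
(((k(-2, 2)*6)/(-30))*M)*(-8) = (((2*6)/(-30))*30)*(-8) = ((12*(-1/30))*30)*(-8) = -⅖*30*(-8) = -12*(-8) = 96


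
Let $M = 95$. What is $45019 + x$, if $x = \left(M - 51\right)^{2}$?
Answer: $46955$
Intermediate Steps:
$x = 1936$ ($x = \left(95 - 51\right)^{2} = 44^{2} = 1936$)
$45019 + x = 45019 + 1936 = 46955$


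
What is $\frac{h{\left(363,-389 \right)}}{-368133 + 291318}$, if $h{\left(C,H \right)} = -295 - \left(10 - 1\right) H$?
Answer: $- \frac{3206}{76815} \approx -0.041737$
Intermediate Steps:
$h{\left(C,H \right)} = -295 - 9 H$
$\frac{h{\left(363,-389 \right)}}{-368133 + 291318} = \frac{-295 - -3501}{-368133 + 291318} = \frac{-295 + 3501}{-76815} = 3206 \left(- \frac{1}{76815}\right) = - \frac{3206}{76815}$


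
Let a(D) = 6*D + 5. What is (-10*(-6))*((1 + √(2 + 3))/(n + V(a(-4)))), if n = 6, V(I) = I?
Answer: -60/13 - 60*√5/13 ≈ -14.936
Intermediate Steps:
a(D) = 5 + 6*D
(-10*(-6))*((1 + √(2 + 3))/(n + V(a(-4)))) = (-10*(-6))*((1 + √(2 + 3))/(6 + (5 + 6*(-4)))) = 60*((1 + √5)/(6 + (5 - 24))) = 60*((1 + √5)/(6 - 19)) = 60*((1 + √5)/(-13)) = 60*((1 + √5)*(-1/13)) = 60*(-1/13 - √5/13) = -60/13 - 60*√5/13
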